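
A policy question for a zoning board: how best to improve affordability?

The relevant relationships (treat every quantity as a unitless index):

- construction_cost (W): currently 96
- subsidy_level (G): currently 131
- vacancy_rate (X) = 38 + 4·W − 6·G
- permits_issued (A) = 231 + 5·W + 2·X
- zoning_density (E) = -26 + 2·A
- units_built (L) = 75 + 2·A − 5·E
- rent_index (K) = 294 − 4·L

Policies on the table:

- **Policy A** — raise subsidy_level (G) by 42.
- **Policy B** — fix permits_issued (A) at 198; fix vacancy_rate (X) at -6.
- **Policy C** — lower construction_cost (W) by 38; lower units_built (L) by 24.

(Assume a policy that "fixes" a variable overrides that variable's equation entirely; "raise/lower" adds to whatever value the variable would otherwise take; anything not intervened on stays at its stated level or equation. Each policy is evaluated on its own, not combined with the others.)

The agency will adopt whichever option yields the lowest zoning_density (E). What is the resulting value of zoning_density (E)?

-1068

Policy A (G + 42):
  W = 96
  G = 131 + 42 = 173
  X = 38 + 4·96 − 6·173 = -616
  A = 231 + 5·96 + 2·(-616) = -521
  E = -26 + 2·(-521) = -1068
Policy B (A := 198, X := -6):
  W = 96
  G = 131
  X = -6
  A = 198
  E = -26 + 2·198 = 370
Policy C (W − 38, L − 24):
  W = 96 − 38 = 58
  G = 131
  X = 38 + 4·58 − 6·131 = -516
  A = 231 + 5·58 + 2·(-516) = -511
  E = -26 + 2·(-511) = -1048
Comparing — Policy A: E=-1068, Policy B: E=370, Policy C: E=-1048. Lowest is -1068 (Policy A).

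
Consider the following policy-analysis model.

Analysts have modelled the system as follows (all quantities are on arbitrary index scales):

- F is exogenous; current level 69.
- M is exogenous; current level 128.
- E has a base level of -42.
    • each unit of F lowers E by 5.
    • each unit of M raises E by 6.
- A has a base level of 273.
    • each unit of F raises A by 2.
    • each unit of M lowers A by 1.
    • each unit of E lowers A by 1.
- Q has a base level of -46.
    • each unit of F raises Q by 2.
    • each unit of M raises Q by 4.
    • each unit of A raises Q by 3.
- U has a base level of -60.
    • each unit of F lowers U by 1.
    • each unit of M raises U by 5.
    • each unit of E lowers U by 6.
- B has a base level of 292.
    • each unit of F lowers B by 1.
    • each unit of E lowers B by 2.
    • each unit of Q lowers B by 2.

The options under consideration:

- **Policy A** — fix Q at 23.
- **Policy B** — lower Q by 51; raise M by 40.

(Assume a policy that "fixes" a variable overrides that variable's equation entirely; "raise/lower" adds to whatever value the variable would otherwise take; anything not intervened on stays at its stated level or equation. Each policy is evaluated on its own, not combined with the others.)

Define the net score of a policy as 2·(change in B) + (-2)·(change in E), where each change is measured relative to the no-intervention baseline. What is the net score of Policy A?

1148

Baseline:
  F = 69
  M = 128
  E = -42 − 5·69 + 6·128 = 381
  A = 273 + 2·69 − 128 − 381 = -98
  Q = -46 + 2·69 + 4·128 + 3·(-98) = 310
  B = 292 − 69 − 2·381 − 2·310 = -1159
Policy A (Q := 23):
  F = 69
  M = 128
  E = -42 − 5·69 + 6·128 = 381
  A = 273 + 2·69 − 128 − 381 = -98
  Q = 23
  B = 292 − 69 − 2·381 − 2·23 = -585
ΔB = -585 − (-1159) = 574; ΔE = 381 − 381 = 0
Score = 2·574 + (-2)·0 = 1148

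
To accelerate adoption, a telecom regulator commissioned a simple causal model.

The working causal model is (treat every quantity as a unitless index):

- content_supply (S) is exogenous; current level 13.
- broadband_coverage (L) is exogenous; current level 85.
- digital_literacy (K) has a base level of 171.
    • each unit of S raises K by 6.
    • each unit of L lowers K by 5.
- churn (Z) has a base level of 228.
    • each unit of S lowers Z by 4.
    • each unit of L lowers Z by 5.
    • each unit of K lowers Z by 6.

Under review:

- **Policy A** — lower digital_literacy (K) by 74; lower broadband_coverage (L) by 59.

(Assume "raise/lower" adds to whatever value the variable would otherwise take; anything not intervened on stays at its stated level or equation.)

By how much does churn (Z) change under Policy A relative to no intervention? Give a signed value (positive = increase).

-1031

Baseline:
  S = 13
  L = 85
  K = 171 + 6·13 − 5·85 = -176
  Z = 228 − 4·13 − 5·85 − 6·(-176) = 807
Policy A (K − 74, L − 59):
  S = 13
  L = 85 − 59 = 26
  K = 171 + 6·13 − 5·26 (−74 from intervention) = 45
  Z = 228 − 4·13 − 5·26 − 6·45 = -224
Change in Z: -224 − 807 = -1031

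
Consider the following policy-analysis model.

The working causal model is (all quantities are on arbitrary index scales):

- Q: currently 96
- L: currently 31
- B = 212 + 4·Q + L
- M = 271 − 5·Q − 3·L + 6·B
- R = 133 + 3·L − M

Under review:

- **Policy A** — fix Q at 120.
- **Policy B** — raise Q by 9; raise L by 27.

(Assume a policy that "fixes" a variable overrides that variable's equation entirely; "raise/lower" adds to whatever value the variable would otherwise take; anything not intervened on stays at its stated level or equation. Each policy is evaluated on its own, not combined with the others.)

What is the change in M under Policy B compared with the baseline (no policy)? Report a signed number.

252

Baseline:
  Q = 96
  L = 31
  B = 212 + 4·96 + 31 = 627
  M = 271 − 5·96 − 3·31 + 6·627 = 3460
Policy B (Q + 9, L + 27):
  Q = 96 + 9 = 105
  L = 31 + 27 = 58
  B = 212 + 4·105 + 58 = 690
  M = 271 − 5·105 − 3·58 + 6·690 = 3712
Change in M: 3712 − 3460 = 252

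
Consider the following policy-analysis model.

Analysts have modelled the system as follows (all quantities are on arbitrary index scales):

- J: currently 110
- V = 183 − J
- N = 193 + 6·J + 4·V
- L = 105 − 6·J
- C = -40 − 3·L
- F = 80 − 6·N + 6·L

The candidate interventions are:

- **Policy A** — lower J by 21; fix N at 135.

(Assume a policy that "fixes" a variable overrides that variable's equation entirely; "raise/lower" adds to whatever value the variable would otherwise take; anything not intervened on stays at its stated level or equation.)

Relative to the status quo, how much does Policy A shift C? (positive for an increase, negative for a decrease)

Baseline:
  J = 110
  L = 105 − 6·110 = -555
  C = -40 − 3·(-555) = 1625
Policy A (J − 21, N := 135):
  J = 110 − 21 = 89
  L = 105 − 6·89 = -429
  C = -40 − 3·(-429) = 1247
Change in C: 1247 − 1625 = -378

-378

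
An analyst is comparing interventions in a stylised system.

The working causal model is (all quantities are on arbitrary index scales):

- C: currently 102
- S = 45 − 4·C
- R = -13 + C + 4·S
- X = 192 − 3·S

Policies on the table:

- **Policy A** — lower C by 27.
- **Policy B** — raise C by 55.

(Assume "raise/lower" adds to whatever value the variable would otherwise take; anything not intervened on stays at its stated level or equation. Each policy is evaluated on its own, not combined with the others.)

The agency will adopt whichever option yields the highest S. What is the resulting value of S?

Policy A (C − 27):
  C = 102 − 27 = 75
  S = 45 − 4·75 = -255
Policy B (C + 55):
  C = 102 + 55 = 157
  S = 45 − 4·157 = -583
Comparing — Policy A: S=-255, Policy B: S=-583. Highest is -255 (Policy A).

-255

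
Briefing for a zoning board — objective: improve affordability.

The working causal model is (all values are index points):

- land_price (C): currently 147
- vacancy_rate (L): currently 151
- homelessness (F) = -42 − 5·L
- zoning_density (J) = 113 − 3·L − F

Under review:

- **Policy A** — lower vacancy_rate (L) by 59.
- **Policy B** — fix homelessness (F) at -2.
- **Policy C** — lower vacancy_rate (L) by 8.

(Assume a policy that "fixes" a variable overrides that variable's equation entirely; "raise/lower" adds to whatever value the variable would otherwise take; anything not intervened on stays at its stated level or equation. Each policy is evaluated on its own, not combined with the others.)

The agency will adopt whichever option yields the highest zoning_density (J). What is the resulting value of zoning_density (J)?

441

Policy A (L − 59):
  L = 151 − 59 = 92
  F = -42 − 5·92 = -502
  J = 113 − 3·92 − (-502) = 339
Policy B (F := -2):
  L = 151
  F = -2
  J = 113 − 3·151 − (-2) = -338
Policy C (L − 8):
  L = 151 − 8 = 143
  F = -42 − 5·143 = -757
  J = 113 − 3·143 − (-757) = 441
Comparing — Policy A: J=339, Policy B: J=-338, Policy C: J=441. Highest is 441 (Policy C).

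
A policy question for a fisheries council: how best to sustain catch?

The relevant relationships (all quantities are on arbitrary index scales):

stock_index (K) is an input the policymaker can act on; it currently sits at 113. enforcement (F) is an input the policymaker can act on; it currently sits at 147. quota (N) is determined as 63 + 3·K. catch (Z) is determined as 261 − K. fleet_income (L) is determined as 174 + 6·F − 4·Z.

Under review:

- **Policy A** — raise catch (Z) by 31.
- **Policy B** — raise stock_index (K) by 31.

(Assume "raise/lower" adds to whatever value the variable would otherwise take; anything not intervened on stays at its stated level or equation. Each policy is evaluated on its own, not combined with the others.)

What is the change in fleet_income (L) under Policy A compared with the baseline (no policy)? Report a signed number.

-124

Baseline:
  K = 113
  F = 147
  Z = 261 − 113 = 148
  L = 174 + 6·147 − 4·148 = 464
Policy A (Z + 31):
  K = 113
  F = 147
  Z = 261 − 113 (+31 from intervention) = 179
  L = 174 + 6·147 − 4·179 = 340
Change in L: 340 − 464 = -124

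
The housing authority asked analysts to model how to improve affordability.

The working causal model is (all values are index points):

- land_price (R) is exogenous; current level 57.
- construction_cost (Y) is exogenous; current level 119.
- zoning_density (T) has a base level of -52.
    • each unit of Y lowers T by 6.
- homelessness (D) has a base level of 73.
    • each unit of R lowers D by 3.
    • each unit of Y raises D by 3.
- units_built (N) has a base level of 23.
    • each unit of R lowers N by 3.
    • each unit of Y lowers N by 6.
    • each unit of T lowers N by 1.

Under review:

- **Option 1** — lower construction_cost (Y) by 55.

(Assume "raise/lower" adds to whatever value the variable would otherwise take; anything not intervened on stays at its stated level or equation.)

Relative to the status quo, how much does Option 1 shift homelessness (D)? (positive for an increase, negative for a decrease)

Baseline:
  R = 57
  Y = 119
  D = 73 − 3·57 + 3·119 = 259
Option 1 (Y − 55):
  R = 57
  Y = 119 − 55 = 64
  D = 73 − 3·57 + 3·64 = 94
Change in D: 94 − 259 = -165

-165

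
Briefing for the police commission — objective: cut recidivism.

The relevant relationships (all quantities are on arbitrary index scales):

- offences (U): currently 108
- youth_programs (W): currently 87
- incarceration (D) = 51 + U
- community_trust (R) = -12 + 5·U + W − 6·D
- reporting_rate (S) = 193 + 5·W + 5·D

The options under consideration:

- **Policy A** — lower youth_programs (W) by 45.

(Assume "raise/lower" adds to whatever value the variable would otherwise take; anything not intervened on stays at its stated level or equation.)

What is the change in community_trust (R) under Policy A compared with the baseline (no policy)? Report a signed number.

Baseline:
  U = 108
  W = 87
  D = 51 + 108 = 159
  R = -12 + 5·108 + 87 − 6·159 = -339
Policy A (W − 45):
  U = 108
  W = 87 − 45 = 42
  D = 51 + 108 = 159
  R = -12 + 5·108 + 42 − 6·159 = -384
Change in R: -384 − (-339) = -45

-45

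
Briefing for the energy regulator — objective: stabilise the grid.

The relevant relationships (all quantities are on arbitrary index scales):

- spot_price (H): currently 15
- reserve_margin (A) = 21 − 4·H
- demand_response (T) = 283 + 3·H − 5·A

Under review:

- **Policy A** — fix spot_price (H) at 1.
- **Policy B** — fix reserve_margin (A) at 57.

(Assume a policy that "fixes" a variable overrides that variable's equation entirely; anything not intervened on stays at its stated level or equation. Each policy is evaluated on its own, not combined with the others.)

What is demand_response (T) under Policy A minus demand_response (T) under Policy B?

158

Policy A (H := 1):
  H = 1
  A = 21 − 4·1 = 17
  T = 283 + 3·1 − 5·17 = 201
Policy B (A := 57):
  H = 15
  A = 57
  T = 283 + 3·15 − 5·57 = 43
T: 201 − 43 = 158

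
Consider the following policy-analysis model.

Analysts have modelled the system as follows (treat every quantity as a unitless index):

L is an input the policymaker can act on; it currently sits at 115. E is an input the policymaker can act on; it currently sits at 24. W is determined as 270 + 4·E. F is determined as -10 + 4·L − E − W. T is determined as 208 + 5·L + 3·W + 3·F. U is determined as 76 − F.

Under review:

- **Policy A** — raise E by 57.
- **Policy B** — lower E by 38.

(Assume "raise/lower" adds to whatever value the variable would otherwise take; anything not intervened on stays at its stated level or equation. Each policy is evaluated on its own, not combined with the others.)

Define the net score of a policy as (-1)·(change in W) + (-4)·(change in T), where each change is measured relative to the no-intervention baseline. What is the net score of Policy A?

Baseline:
  L = 115
  E = 24
  W = 270 + 4·24 = 366
  F = -10 + 4·115 − 24 − 366 = 60
  T = 208 + 5·115 + 3·366 + 3·60 = 2061
Policy A (E + 57):
  L = 115
  E = 24 + 57 = 81
  W = 270 + 4·81 = 594
  F = -10 + 4·115 − 81 − 594 = -225
  T = 208 + 5·115 + 3·594 + 3·(-225) = 1890
ΔW = 594 − 366 = 228; ΔT = 1890 − 2061 = -171
Score = (-1)·228 + (-4)·(-171) = 456

456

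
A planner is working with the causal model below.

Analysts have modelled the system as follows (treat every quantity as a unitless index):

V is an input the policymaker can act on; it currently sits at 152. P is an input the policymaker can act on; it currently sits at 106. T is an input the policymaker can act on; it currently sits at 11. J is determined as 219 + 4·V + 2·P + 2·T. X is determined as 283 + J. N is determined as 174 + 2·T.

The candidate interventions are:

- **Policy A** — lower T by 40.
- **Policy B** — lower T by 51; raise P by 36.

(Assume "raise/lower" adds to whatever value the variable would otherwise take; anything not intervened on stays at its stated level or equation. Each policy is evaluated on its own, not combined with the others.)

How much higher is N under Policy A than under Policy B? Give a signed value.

Policy A (T − 40):
  T = 11 − 40 = -29
  N = 174 + 2·(-29) = 116
Policy B (T − 51, P + 36):
  T = 11 − 51 = -40
  N = 174 + 2·(-40) = 94
N: 116 − 94 = 22

22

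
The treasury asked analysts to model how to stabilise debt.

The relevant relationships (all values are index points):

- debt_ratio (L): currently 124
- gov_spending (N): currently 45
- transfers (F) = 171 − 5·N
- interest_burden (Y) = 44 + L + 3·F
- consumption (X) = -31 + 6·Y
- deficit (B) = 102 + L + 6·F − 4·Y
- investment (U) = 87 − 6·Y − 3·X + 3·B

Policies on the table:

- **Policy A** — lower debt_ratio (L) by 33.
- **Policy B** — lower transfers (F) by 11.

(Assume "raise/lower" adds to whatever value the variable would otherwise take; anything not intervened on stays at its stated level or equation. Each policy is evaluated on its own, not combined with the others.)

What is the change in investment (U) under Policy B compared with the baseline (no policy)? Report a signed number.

Baseline:
  L = 124
  N = 45
  F = 171 − 5·45 = -54
  Y = 44 + 124 + 3·(-54) = 6
  X = -31 + 6·6 = 5
  B = 102 + 124 + 6·(-54) − 4·6 = -122
  U = 87 − 6·6 − 3·5 + 3·(-122) = -330
Policy B (F − 11):
  L = 124
  N = 45
  F = 171 − 5·45 (−11 from intervention) = -65
  Y = 44 + 124 + 3·(-65) = -27
  X = -31 + 6·(-27) = -193
  B = 102 + 124 + 6·(-65) − 4·(-27) = -56
  U = 87 − 6·(-27) − 3·(-193) + 3·(-56) = 660
Change in U: 660 − (-330) = 990

990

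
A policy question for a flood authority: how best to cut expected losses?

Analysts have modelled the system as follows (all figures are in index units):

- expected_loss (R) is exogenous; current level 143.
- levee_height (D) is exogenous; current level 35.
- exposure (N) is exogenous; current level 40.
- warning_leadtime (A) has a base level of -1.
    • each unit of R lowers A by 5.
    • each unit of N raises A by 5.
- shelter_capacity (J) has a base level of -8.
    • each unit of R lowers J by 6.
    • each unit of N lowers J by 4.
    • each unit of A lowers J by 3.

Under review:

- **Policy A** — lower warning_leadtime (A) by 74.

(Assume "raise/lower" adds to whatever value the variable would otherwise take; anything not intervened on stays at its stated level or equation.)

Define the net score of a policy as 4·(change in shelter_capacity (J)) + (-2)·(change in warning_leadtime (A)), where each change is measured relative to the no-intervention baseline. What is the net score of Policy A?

Baseline:
  R = 143
  N = 40
  A = -1 − 5·143 + 5·40 = -516
  J = -8 − 6·143 − 4·40 − 3·(-516) = 522
Policy A (A − 74):
  R = 143
  N = 40
  A = -1 − 5·143 + 5·40 (−74 from intervention) = -590
  J = -8 − 6·143 − 4·40 − 3·(-590) = 744
ΔJ = 744 − 522 = 222; ΔA = -590 − (-516) = -74
Score = 4·222 + (-2)·(-74) = 1036

1036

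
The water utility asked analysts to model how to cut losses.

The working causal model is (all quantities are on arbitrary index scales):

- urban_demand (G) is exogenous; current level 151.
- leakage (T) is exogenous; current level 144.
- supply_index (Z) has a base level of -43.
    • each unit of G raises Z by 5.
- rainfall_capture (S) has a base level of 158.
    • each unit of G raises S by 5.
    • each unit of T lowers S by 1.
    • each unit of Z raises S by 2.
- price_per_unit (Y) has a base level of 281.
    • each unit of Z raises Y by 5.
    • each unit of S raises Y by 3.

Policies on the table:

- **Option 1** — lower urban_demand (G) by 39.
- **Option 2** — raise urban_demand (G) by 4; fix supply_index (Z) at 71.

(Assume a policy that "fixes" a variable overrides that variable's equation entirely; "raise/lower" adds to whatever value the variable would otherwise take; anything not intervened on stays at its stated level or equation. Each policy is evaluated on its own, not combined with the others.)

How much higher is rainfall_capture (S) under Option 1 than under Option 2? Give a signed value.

677

Option 1 (G − 39):
  G = 151 − 39 = 112
  T = 144
  Z = -43 + 5·112 = 517
  S = 158 + 5·112 − 144 + 2·517 = 1608
Option 2 (G + 4, Z := 71):
  G = 151 + 4 = 155
  T = 144
  Z = 71
  S = 158 + 5·155 − 144 + 2·71 = 931
S: 1608 − 931 = 677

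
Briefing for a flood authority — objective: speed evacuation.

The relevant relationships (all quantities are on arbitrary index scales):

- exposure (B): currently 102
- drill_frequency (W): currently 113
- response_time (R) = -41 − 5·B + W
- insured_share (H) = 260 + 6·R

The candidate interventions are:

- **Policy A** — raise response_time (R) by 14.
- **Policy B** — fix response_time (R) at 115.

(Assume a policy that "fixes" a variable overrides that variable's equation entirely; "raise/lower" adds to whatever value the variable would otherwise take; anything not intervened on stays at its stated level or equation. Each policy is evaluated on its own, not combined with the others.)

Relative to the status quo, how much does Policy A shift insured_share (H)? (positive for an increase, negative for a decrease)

84

Baseline:
  B = 102
  W = 113
  R = -41 − 5·102 + 113 = -438
  H = 260 + 6·(-438) = -2368
Policy A (R + 14):
  B = 102
  W = 113
  R = -41 − 5·102 + 113 (+14 from intervention) = -424
  H = 260 + 6·(-424) = -2284
Change in H: -2284 − (-2368) = 84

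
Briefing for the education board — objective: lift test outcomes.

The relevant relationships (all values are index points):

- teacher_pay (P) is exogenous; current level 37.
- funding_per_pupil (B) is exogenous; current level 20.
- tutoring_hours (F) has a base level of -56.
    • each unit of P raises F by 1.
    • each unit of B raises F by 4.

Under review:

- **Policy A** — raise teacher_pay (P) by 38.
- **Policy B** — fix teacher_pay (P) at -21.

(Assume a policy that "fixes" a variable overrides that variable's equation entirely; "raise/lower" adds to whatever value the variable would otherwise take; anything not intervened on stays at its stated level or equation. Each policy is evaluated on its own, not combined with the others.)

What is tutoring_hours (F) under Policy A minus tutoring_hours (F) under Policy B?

96

Policy A (P + 38):
  P = 37 + 38 = 75
  B = 20
  F = -56 + 75 + 4·20 = 99
Policy B (P := -21):
  P = -21
  B = 20
  F = -56 + (-21) + 4·20 = 3
F: 99 − 3 = 96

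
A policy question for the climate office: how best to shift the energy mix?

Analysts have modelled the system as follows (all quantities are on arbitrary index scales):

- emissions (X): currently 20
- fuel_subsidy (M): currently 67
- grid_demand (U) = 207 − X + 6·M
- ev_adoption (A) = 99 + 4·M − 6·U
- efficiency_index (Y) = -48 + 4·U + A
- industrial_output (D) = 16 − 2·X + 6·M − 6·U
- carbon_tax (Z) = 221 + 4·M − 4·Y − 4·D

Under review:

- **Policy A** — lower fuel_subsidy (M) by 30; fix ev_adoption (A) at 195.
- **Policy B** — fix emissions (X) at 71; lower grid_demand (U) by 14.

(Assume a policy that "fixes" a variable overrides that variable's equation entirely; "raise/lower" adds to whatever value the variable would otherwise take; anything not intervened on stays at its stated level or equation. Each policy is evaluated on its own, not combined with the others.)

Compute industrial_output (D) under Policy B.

Policy B (X := 71, U − 14):
  X = 71
  M = 67
  U = 207 − 71 + 6·67 (−14 from intervention) = 524
  D = 16 − 2·71 + 6·67 − 6·524 = -2868

-2868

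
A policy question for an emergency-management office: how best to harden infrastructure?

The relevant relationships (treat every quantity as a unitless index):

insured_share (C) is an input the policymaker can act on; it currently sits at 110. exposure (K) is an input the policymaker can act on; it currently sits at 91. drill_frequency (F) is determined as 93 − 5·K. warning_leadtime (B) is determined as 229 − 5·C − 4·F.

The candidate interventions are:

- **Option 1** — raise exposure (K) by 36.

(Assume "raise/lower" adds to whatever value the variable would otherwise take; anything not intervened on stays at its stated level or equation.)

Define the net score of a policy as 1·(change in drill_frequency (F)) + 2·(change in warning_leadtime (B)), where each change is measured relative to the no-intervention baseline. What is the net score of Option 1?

1260

Baseline:
  C = 110
  K = 91
  F = 93 − 5·91 = -362
  B = 229 − 5·110 − 4·(-362) = 1127
Option 1 (K + 36):
  C = 110
  K = 91 + 36 = 127
  F = 93 − 5·127 = -542
  B = 229 − 5·110 − 4·(-542) = 1847
ΔF = -542 − (-362) = -180; ΔB = 1847 − 1127 = 720
Score = 1·(-180) + 2·720 = 1260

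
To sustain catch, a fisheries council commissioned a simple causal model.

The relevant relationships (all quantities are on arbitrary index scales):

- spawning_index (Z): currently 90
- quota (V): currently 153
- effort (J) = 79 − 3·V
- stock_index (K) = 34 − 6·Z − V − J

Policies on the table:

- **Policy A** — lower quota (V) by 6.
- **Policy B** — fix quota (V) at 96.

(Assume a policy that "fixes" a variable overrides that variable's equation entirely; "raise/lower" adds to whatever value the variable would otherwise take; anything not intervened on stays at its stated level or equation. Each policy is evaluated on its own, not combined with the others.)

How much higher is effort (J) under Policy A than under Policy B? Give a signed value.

Policy A (V − 6):
  V = 153 − 6 = 147
  J = 79 − 3·147 = -362
Policy B (V := 96):
  V = 96
  J = 79 − 3·96 = -209
J: -362 − (-209) = -153

-153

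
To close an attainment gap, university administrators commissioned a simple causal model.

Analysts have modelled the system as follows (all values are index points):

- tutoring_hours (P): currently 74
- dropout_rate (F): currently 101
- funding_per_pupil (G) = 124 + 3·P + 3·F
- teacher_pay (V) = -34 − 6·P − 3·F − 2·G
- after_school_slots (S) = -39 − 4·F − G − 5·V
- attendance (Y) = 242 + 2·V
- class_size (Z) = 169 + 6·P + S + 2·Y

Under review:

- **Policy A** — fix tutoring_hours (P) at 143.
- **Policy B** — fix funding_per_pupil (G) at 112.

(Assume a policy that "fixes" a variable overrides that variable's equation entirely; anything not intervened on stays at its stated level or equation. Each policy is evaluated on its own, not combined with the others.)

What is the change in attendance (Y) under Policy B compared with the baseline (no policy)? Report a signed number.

2148

Baseline:
  P = 74
  F = 101
  G = 124 + 3·74 + 3·101 = 649
  V = -34 − 6·74 − 3·101 − 2·649 = -2079
  Y = 242 + 2·(-2079) = -3916
Policy B (G := 112):
  P = 74
  F = 101
  G = 112
  V = -34 − 6·74 − 3·101 − 2·112 = -1005
  Y = 242 + 2·(-1005) = -1768
Change in Y: -1768 − (-3916) = 2148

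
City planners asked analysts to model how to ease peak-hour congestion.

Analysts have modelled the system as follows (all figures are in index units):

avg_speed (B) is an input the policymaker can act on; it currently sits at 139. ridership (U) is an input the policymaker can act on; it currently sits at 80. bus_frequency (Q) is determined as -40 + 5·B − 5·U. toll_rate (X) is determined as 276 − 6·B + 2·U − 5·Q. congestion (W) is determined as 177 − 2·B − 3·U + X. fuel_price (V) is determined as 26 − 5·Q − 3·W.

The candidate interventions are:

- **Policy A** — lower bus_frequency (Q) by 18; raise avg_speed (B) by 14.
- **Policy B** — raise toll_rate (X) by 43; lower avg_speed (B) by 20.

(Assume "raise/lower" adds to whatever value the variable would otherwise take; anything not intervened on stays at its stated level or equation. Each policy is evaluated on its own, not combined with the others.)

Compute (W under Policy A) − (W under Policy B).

Policy A (Q − 18, B + 14):
  B = 139 + 14 = 153
  U = 80
  Q = -40 + 5·153 − 5·80 (−18 from intervention) = 307
  X = 276 − 6·153 + 2·80 − 5·307 = -2017
  W = 177 − 2·153 − 3·80 + (-2017) = -2386
Policy B (X + 43, B − 20):
  B = 139 − 20 = 119
  U = 80
  Q = -40 + 5·119 − 5·80 = 155
  X = 276 − 6·119 + 2·80 − 5·155 (+43 from intervention) = -1010
  W = 177 − 2·119 − 3·80 + (-1010) = -1311
W: -2386 − (-1311) = -1075

-1075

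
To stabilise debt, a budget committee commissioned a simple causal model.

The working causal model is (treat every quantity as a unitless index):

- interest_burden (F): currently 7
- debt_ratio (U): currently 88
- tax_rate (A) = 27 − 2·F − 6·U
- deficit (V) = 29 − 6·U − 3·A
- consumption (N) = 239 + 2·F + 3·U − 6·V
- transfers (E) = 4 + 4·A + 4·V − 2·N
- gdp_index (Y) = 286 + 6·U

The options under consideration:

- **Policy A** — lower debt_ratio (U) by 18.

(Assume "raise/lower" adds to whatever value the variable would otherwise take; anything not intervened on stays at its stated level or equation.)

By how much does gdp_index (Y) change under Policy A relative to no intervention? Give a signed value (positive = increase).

-108

Baseline:
  U = 88
  Y = 286 + 6·88 = 814
Policy A (U − 18):
  U = 88 − 18 = 70
  Y = 286 + 6·70 = 706
Change in Y: 706 − 814 = -108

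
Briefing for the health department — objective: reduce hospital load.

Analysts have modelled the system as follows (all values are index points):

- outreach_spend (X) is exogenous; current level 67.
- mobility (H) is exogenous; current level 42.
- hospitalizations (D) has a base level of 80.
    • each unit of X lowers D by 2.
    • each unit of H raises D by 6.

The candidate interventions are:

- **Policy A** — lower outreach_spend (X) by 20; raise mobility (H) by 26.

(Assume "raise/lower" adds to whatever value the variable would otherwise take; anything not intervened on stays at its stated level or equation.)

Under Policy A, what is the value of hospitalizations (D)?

394

Policy A (X − 20, H + 26):
  X = 67 − 20 = 47
  H = 42 + 26 = 68
  D = 80 − 2·47 + 6·68 = 394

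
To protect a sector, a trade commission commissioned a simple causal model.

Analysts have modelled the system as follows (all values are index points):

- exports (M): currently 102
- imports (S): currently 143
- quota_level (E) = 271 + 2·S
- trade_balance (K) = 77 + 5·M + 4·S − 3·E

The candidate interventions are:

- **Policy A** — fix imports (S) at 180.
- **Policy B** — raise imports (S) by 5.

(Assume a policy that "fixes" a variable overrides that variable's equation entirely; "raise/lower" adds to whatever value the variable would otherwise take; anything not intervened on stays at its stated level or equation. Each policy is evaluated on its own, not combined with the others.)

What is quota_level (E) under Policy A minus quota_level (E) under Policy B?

Policy A (S := 180):
  S = 180
  E = 271 + 2·180 = 631
Policy B (S + 5):
  S = 143 + 5 = 148
  E = 271 + 2·148 = 567
E: 631 − 567 = 64

64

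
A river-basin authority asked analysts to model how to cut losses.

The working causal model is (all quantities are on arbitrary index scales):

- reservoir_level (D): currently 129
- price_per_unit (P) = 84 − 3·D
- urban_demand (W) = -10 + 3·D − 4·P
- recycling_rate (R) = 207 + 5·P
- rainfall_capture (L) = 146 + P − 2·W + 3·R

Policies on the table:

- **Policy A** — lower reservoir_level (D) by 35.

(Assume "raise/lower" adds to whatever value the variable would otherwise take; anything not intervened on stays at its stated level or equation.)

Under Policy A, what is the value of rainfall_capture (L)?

Policy A (D − 35):
  D = 129 − 35 = 94
  P = 84 − 3·94 = -198
  W = -10 + 3·94 − 4·(-198) = 1064
  R = 207 + 5·(-198) = -783
  L = 146 + (-198) − 2·1064 + 3·(-783) = -4529

-4529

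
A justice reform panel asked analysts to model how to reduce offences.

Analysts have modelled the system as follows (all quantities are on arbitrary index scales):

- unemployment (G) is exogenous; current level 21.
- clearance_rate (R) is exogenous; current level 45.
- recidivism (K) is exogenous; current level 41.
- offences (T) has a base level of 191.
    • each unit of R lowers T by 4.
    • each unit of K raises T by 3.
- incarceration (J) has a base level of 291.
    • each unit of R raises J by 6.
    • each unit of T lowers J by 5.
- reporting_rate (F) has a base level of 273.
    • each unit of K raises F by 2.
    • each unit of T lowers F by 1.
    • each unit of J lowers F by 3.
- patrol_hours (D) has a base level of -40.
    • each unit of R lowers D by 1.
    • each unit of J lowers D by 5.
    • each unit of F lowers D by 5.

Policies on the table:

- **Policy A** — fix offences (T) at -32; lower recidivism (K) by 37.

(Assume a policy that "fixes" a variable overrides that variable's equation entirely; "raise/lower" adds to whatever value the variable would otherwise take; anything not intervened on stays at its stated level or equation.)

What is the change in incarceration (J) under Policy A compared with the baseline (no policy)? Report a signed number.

830

Baseline:
  R = 45
  K = 41
  T = 191 − 4·45 + 3·41 = 134
  J = 291 + 6·45 − 5·134 = -109
Policy A (T := -32, K − 37):
  R = 45
  K = 41 − 37 = 4
  T = -32
  J = 291 + 6·45 − 5·(-32) = 721
Change in J: 721 − (-109) = 830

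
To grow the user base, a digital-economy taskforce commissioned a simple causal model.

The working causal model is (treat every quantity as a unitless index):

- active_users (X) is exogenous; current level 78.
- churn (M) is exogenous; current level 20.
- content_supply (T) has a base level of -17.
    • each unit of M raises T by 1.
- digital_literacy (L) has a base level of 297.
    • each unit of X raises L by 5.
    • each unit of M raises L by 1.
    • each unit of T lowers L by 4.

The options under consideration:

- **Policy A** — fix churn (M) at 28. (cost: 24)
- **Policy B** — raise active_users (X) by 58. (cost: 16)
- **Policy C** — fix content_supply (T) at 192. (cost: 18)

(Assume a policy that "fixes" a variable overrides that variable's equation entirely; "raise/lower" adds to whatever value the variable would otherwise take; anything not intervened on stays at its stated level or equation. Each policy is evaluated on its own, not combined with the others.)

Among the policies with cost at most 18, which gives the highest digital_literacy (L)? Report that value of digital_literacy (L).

Policy B (X + 58):
  X = 78 + 58 = 136
  M = 20
  T = -17 + 20 = 3
  L = 297 + 5·136 + 20 − 4·3 = 985
Policy C (T := 192):
  X = 78
  M = 20
  T = 192
  L = 297 + 5·78 + 20 − 4·192 = -61
Comparing — Policy B: L=985, Policy C: L=-61. Highest is 985 (Policy B).

985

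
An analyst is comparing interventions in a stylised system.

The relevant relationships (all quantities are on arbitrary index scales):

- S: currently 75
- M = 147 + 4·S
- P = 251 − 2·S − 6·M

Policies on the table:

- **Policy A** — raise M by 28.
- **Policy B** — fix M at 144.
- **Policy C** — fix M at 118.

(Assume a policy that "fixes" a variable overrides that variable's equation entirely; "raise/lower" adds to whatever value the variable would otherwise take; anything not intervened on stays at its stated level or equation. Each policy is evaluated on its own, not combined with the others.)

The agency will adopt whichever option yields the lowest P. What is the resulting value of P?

Policy A (M + 28):
  S = 75
  M = 147 + 4·75 (+28 from intervention) = 475
  P = 251 − 2·75 − 6·475 = -2749
Policy B (M := 144):
  S = 75
  M = 144
  P = 251 − 2·75 − 6·144 = -763
Policy C (M := 118):
  S = 75
  M = 118
  P = 251 − 2·75 − 6·118 = -607
Comparing — Policy A: P=-2749, Policy B: P=-763, Policy C: P=-607. Lowest is -2749 (Policy A).

-2749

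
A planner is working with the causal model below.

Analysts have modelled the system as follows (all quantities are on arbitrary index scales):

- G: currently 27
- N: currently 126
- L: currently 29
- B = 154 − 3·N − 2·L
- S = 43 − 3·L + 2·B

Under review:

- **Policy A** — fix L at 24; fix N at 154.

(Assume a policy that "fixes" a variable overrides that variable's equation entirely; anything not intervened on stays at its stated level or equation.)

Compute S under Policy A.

Policy A (L := 24, N := 154):
  N = 154
  L = 24
  B = 154 − 3·154 − 2·24 = -356
  S = 43 − 3·24 + 2·(-356) = -741

-741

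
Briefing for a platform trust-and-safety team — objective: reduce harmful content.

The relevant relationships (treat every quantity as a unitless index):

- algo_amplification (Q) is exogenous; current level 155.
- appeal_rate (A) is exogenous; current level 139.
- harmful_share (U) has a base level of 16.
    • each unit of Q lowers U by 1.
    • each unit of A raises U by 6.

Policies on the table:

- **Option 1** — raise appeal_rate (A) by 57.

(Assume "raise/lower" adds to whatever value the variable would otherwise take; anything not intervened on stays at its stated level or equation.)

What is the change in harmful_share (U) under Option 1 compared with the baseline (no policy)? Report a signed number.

Baseline:
  Q = 155
  A = 139
  U = 16 − 155 + 6·139 = 695
Option 1 (A + 57):
  Q = 155
  A = 139 + 57 = 196
  U = 16 − 155 + 6·196 = 1037
Change in U: 1037 − 695 = 342

342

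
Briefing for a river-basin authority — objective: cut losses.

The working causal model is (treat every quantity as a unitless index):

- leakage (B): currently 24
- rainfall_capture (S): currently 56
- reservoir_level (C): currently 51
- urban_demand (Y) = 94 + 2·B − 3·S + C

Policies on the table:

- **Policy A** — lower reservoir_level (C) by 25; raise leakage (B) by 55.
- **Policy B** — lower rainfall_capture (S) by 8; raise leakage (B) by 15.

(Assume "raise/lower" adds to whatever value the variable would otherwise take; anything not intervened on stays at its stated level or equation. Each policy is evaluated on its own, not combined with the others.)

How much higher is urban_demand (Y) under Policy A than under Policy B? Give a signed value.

Policy A (C − 25, B + 55):
  B = 24 + 55 = 79
  S = 56
  C = 51 − 25 = 26
  Y = 94 + 2·79 − 3·56 + 26 = 110
Policy B (S − 8, B + 15):
  B = 24 + 15 = 39
  S = 56 − 8 = 48
  C = 51
  Y = 94 + 2·39 − 3·48 + 51 = 79
Y: 110 − 79 = 31

31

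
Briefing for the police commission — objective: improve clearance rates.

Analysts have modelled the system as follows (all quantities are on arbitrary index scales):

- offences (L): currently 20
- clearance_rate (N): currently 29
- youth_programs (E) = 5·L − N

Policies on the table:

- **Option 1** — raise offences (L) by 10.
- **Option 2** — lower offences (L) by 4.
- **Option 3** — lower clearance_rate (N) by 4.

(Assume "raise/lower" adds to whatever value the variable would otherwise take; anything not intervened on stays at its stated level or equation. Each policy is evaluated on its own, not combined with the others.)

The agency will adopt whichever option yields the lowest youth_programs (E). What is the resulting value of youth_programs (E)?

Option 1 (L + 10):
  L = 20 + 10 = 30
  N = 29
  E = 0 + 5·30 − 29 = 121
Option 2 (L − 4):
  L = 20 − 4 = 16
  N = 29
  E = 0 + 5·16 − 29 = 51
Option 3 (N − 4):
  L = 20
  N = 29 − 4 = 25
  E = 0 + 5·20 − 25 = 75
Comparing — Option 1: E=121, Option 2: E=51, Option 3: E=75. Lowest is 51 (Option 2).

51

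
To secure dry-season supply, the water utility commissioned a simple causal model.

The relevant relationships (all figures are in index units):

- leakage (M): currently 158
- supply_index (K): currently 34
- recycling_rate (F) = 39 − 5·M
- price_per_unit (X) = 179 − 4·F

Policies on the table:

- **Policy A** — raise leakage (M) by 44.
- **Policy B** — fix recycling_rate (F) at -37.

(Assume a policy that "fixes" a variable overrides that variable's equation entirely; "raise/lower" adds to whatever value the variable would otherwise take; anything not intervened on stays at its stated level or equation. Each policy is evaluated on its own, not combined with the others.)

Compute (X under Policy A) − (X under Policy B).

Policy A (M + 44):
  M = 158 + 44 = 202
  F = 39 − 5·202 = -971
  X = 179 − 4·(-971) = 4063
Policy B (F := -37):
  M = 158
  F = -37
  X = 179 − 4·(-37) = 327
X: 4063 − 327 = 3736

3736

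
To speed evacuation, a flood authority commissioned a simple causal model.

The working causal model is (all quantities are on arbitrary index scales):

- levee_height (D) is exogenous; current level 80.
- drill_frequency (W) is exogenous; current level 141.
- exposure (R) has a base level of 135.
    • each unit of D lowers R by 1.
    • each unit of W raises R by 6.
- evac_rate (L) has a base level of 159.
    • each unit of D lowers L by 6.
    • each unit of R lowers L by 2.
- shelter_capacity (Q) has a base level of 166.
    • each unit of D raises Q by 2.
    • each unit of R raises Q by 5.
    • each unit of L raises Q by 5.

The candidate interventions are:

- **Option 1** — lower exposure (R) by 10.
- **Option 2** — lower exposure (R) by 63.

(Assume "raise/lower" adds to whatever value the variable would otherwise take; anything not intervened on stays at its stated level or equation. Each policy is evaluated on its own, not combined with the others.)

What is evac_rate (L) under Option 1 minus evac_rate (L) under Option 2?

Option 1 (R − 10):
  D = 80
  W = 141
  R = 135 − 80 + 6·141 (−10 from intervention) = 891
  L = 159 − 6·80 − 2·891 = -2103
Option 2 (R − 63):
  D = 80
  W = 141
  R = 135 − 80 + 6·141 (−63 from intervention) = 838
  L = 159 − 6·80 − 2·838 = -1997
L: -2103 − (-1997) = -106

-106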